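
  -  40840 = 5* ( - 8168) 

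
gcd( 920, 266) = 2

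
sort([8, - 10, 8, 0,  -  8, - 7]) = [ - 10,  -  8, - 7,0, 8, 8]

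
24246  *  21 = 509166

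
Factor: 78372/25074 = 622/199 = 2^1*199^( - 1) *311^1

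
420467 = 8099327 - 7678860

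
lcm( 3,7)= 21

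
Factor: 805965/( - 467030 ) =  - 2^(-1 )*3^1*46703^( - 1)*53731^1 =- 161193/93406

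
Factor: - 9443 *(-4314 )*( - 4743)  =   - 2^1*3^3*7^1*17^1*19^1*31^1*71^1*719^1 = - 193216074786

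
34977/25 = 34977/25 = 1399.08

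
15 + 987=1002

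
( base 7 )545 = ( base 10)278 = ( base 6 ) 1142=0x116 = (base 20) DI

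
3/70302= 1/23434 = 0.00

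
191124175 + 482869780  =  673993955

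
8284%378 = 346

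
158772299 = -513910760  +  672683059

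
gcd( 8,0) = 8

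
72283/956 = 72283/956 = 75.61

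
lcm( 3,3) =3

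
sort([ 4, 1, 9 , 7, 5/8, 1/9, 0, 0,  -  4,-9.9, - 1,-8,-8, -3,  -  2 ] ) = [  -  9.9,-8, - 8, - 4, -3, - 2, - 1, 0,0,  1/9, 5/8,1,4, 7,9]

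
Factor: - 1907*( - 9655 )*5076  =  2^2*3^3 * 5^1*47^1*1907^1*1931^1 = 93459743460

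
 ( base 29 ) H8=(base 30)GL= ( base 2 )111110101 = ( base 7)1314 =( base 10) 501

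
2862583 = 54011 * 53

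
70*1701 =119070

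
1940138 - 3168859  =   -1228721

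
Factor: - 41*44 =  - 2^2*11^1*41^1 = - 1804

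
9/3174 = 3/1058 = 0.00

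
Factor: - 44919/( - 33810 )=93/70= 2^( - 1 )* 3^1 * 5^(  -  1)*7^(  -  1 ) *31^1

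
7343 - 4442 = 2901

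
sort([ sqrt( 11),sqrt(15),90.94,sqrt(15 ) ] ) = [ sqrt(11),sqrt( 15),sqrt (15), 90.94 ] 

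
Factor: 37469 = 89^1*421^1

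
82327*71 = 5845217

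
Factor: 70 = 2^1 * 5^1*7^1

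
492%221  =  50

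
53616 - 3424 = 50192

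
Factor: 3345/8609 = 3^1*5^1*223^1*8609^( - 1 ) 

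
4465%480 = 145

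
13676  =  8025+5651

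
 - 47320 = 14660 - 61980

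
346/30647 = 346/30647 =0.01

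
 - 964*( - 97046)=93552344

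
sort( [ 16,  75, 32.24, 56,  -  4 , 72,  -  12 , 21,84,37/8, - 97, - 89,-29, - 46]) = [ - 97 , - 89,  -  46, - 29,-12, - 4, 37/8, 16,  21, 32.24, 56, 72,  75 , 84]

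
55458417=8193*6769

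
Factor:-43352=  - 2^3*5419^1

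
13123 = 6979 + 6144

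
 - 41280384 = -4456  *9264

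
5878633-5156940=721693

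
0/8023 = 0 =0.00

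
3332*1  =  3332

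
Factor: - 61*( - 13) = 793  =  13^1*61^1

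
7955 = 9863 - 1908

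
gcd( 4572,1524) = 1524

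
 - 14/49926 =- 7/24963=-0.00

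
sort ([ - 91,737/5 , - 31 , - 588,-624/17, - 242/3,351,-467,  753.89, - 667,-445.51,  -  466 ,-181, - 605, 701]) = [  -  667, - 605, - 588, -467, - 466 ,-445.51 , - 181 ,  -  91,-242/3,  -  624/17, - 31,737/5 , 351, 701 , 753.89] 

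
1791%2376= 1791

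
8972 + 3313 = 12285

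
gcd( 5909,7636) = 1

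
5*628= 3140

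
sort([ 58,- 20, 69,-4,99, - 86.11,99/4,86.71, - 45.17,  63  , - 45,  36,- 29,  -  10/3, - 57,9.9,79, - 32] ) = [ - 86.11, - 57,  -  45.17,  -  45, - 32, - 29, - 20, - 4, - 10/3, 9.9, 99/4, 36,58,63, 69,  79, 86.71,  99] 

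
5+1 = 6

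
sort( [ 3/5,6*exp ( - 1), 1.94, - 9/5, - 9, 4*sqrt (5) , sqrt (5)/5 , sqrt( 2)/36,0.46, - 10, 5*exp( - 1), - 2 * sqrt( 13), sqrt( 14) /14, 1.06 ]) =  [ -10,-9, - 2 * sqrt( 13),-9/5,  sqrt (2)/36,sqrt(14)/14,sqrt(5)/5,  0.46, 3/5,  1.06 , 5 * exp( - 1),  1.94,6*exp( - 1),  4* sqrt(5 ) ] 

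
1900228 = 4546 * 418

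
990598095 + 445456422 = 1436054517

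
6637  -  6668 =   -  31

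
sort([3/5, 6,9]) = [ 3/5,6,9]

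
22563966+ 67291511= 89855477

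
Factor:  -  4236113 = - 7^1*199^1*3041^1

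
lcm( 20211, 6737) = 20211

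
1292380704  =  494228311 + 798152393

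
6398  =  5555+843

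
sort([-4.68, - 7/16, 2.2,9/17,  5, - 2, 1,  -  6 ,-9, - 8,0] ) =[ - 9,-8,  -  6, - 4.68, - 2,-7/16, 0,  9/17,  1,  2.2, 5] 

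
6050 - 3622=2428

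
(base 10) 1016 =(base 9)1348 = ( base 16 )3F8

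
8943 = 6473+2470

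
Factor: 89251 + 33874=123125 = 5^4*197^1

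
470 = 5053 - 4583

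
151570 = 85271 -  - 66299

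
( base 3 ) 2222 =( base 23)3b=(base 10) 80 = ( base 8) 120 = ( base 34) 2C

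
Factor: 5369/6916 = 2^( - 2)*19^( - 1) * 59^1 = 59/76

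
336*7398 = 2485728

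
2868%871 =255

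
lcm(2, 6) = 6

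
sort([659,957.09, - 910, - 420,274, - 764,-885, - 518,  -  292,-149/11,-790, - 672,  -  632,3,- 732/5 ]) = [-910, - 885, - 790,- 764, - 672, - 632, - 518,-420, - 292,-732/5,-149/11,3,  274 , 659, 957.09]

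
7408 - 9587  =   - 2179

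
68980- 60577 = 8403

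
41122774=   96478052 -55355278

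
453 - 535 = - 82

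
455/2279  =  455/2279= 0.20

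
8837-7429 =1408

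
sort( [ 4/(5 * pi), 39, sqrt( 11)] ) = [ 4/( 5 *pi ),sqrt(11),39]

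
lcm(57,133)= 399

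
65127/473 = 137 + 326/473 = 137.69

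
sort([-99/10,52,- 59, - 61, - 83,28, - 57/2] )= [ - 83, - 61, - 59, - 57/2,-99/10,28,52] 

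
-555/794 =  -1+239/794=   - 0.70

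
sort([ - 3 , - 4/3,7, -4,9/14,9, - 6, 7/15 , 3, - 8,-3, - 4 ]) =[  -  8, - 6, - 4,  -  4, - 3  , -3, - 4/3 , 7/15, 9/14,3 , 7,9 ]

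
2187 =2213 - 26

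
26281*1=26281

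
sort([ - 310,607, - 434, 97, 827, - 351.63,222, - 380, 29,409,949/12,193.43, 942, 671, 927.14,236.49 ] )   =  [ - 434,-380,-351.63, - 310,29, 949/12, 97,193.43, 222, 236.49,409, 607,671,827, 927.14 , 942] 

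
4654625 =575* 8095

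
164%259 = 164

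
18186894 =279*65186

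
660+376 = 1036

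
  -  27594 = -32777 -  -5183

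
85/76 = 1+ 9/76 = 1.12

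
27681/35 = 790 + 31/35 =790.89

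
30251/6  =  5041 + 5/6 =5041.83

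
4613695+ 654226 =5267921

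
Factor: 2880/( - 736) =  - 90/23 = - 2^1*3^2* 5^1*23^( - 1 )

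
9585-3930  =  5655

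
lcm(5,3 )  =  15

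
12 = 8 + 4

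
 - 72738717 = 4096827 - 76835544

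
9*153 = 1377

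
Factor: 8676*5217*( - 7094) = - 321093537048 = - 2^3*3^3*37^1*47^1*241^1 *3547^1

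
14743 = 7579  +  7164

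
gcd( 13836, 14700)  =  12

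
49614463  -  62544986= -12930523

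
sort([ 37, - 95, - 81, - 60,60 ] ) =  [ - 95,  -  81, - 60, 37, 60]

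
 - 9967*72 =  - 717624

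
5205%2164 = 877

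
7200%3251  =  698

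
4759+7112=11871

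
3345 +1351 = 4696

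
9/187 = 9/187=0.05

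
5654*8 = 45232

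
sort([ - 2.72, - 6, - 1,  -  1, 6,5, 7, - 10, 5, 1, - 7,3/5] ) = [-10,  -  7, - 6, - 2.72 ,-1, - 1,  3/5, 1 , 5, 5, 6, 7 ]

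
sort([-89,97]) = [ - 89,97 ] 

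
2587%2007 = 580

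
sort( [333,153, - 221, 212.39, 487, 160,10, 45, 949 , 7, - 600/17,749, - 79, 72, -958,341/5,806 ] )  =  [ - 958, - 221, - 79, - 600/17, 7, 10,45,341/5, 72,153,160,212.39,  333, 487, 749, 806,949 ] 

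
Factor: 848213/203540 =2^( - 2)*5^(  -  1) * 10177^( - 1 )*848213^1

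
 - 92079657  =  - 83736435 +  - 8343222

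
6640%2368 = 1904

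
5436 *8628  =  46901808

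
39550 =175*226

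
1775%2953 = 1775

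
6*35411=212466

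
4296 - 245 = 4051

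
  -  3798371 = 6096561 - 9894932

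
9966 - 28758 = -18792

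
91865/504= 91865/504= 182.27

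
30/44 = 15/22 = 0.68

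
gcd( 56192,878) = 878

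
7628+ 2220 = 9848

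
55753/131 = 425 +78/131 =425.60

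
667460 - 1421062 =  - 753602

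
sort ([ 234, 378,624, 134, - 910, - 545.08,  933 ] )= [ - 910, - 545.08, 134, 234, 378, 624,933 ]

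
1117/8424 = 1117/8424 = 0.13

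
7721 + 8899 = 16620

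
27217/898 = 30 + 277/898 = 30.31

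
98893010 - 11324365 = 87568645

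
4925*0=0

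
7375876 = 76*97051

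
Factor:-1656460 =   -  2^2*5^1 *13^1 * 23^1*277^1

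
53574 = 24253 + 29321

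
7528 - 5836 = 1692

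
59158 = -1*( - 59158)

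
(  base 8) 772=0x1fa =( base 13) 2cc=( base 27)IK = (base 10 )506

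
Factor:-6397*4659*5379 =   -  3^2*11^1*163^1*1553^1*6397^1 = - 160313688117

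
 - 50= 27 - 77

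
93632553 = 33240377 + 60392176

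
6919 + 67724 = 74643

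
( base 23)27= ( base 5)203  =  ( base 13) 41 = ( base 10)53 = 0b110101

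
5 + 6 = 11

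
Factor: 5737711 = 7^1* 819673^1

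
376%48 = 40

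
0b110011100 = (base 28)ek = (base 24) H4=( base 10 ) 412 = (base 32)cs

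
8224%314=60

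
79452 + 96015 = 175467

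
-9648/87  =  -3216/29=   -  110.90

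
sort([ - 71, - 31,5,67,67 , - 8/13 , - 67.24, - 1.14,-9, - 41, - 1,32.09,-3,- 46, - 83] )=[ - 83,-71, - 67.24, - 46, - 41  , - 31, - 9, - 3, - 1.14, - 1 , - 8/13 , 5, 32.09,67, 67] 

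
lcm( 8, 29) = 232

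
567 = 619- 52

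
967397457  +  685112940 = 1652510397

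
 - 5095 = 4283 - 9378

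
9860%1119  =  908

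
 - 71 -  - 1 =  - 70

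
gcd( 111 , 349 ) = 1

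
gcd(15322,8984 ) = 2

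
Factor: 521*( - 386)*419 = -84263414 = - 2^1 * 193^1*419^1*521^1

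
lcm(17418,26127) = 52254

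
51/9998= 51/9998 = 0.01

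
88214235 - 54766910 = 33447325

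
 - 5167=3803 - 8970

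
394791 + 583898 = 978689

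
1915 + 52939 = 54854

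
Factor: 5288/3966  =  2^2*3^( - 1 ) = 4/3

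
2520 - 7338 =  - 4818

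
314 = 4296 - 3982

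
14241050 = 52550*271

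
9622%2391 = 58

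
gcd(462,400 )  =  2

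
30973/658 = 47 + 1/14 = 47.07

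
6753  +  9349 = 16102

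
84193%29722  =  24749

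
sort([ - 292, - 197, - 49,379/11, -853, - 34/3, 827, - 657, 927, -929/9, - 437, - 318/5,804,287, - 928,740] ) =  [ - 928, - 853, - 657, -437,-292, - 197,-929/9, - 318/5, - 49,-34/3,379/11,287,740,804 , 827,927] 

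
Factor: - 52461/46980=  - 2^(  -  2)*3^( - 1 )*5^( - 1 )*67^1=- 67/60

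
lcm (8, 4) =8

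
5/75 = 1/15 = 0.07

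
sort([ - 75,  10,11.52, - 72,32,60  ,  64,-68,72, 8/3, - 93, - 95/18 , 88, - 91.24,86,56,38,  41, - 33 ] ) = [ - 93, - 91.24,- 75, - 72, - 68, - 33, - 95/18,8/3,10, 11.52,32 , 38,  41,  56 , 60, 64, 72,86, 88 ] 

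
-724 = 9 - 733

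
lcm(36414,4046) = 36414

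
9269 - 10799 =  - 1530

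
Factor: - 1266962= - 2^1*179^1 * 3539^1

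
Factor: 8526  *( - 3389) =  - 2^1*3^1 * 7^2*29^1 * 3389^1 = - 28894614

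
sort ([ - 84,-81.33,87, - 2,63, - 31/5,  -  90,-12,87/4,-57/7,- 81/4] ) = [-90, - 84,-81.33, - 81/4,-12,-57/7, - 31/5, - 2, 87/4,63,87 ] 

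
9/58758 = 3/19586 = 0.00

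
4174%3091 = 1083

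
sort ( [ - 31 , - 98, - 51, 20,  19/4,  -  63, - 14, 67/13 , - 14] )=[-98, - 63,-51 ,-31, - 14,-14, 19/4,67/13,20]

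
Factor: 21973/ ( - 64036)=-2^ ( - 2 )* 43^1*73^1*2287^ (  -  1)= -3139/9148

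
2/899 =2/899 = 0.00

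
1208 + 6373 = 7581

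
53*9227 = 489031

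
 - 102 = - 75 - 27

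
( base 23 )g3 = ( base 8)563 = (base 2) 101110011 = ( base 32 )bj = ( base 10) 371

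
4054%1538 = 978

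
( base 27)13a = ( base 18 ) 29A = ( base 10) 820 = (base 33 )os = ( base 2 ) 1100110100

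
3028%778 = 694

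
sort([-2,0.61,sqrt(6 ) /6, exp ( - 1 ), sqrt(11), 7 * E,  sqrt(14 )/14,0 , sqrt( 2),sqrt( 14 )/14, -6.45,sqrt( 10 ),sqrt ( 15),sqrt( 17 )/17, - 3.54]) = [ - 6.45, - 3.54,-2,0,sqrt( 17)/17,sqrt(14 )/14,sqrt( 14 )/14,exp(-1),sqrt(6 )/6,  0.61,sqrt( 2),sqrt( 10 ),sqrt( 11),sqrt(15),7 * E ]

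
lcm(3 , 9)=9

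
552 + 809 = 1361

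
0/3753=0 = 0.00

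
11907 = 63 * 189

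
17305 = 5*3461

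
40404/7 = 5772  =  5772.00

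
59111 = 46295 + 12816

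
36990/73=36990/73 = 506.71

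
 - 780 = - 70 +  - 710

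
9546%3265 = 3016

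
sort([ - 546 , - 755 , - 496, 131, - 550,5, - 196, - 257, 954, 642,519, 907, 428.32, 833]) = [ - 755, - 550, - 546,-496,-257, - 196,5 , 131 , 428.32, 519,642,833, 907, 954 ]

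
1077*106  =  114162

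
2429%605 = 9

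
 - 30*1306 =  -  39180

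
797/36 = 797/36 = 22.14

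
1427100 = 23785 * 60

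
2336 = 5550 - 3214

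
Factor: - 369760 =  - 2^5*5^1 * 2311^1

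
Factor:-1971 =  - 3^3*73^1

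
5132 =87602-82470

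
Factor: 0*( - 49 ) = 0 = 0^1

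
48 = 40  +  8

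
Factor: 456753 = 3^1*11^1*13841^1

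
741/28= 741/28 =26.46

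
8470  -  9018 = -548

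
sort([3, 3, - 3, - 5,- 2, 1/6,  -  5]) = [-5, - 5, - 3,- 2, 1/6, 3, 3] 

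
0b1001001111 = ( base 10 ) 591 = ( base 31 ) j2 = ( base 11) 498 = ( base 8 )1117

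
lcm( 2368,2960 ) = 11840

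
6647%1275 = 272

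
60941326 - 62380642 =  - 1439316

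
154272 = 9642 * 16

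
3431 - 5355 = - 1924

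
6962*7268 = 50599816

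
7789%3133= 1523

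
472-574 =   -  102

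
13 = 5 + 8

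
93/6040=93/6040 = 0.02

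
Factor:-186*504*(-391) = 2^4*3^3*7^1* 17^1*23^1*31^1 = 36653904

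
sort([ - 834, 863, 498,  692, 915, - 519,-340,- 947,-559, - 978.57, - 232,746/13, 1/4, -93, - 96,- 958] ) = [ - 978.57 , - 958, - 947, - 834, - 559, - 519, - 340,-232, -96, - 93, 1/4, 746/13,498, 692, 863, 915 ] 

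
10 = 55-45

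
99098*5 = 495490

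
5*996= 4980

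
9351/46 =203+13/46 = 203.28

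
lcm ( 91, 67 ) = 6097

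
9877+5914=15791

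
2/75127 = 2/75127 = 0.00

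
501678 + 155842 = 657520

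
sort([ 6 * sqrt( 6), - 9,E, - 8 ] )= [ - 9,  -  8, E, 6*sqrt(6)]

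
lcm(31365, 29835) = 1223235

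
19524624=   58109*336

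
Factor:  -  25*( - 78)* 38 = 74100 = 2^2 *3^1*5^2*13^1*19^1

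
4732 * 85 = 402220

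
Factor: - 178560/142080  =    -  93/74 = - 2^( -1)*3^1 *31^1*37^( - 1)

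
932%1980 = 932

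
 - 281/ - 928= 281/928 = 0.30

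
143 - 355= - 212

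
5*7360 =36800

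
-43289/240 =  - 181 + 151/240 = -  180.37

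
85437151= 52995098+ 32442053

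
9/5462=9/5462 = 0.00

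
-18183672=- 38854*468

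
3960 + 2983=6943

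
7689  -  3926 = 3763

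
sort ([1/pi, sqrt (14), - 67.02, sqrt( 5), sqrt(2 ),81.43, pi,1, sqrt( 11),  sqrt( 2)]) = [-67.02, 1/pi,1,  sqrt( 2), sqrt (2 ) , sqrt( 5),pi,sqrt( 11),sqrt( 14), 81.43 ]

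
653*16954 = 11070962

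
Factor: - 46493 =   -  19^1*2447^1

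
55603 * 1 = 55603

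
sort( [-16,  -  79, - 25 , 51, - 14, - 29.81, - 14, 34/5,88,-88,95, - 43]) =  [-88,-79, - 43, - 29.81, - 25, - 16, - 14, - 14, 34/5,51,88,95]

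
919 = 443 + 476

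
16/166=8/83 = 0.10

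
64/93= 64/93 = 0.69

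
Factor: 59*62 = 2^1*31^1*59^1 = 3658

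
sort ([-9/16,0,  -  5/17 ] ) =[ -9/16, - 5/17,0 ] 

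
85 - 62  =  23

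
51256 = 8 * 6407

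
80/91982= 40/45991 = 0.00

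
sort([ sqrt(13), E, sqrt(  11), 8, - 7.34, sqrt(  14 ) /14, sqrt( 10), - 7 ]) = [ -7.34, - 7, sqrt( 14 )/14,E,  sqrt( 10 ), sqrt( 11 ),sqrt(13 ), 8]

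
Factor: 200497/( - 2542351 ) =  - 7^( - 1)*11^2*23^( - 1 )*1657^1*15791^( - 1)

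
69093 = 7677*9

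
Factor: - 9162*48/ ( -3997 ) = 2^5*3^3* 7^( - 1 ) * 509^1 * 571^( - 1) = 439776/3997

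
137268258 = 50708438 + 86559820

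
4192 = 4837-645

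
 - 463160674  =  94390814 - 557551488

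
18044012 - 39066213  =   - 21022201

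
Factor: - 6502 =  - 2^1 * 3251^1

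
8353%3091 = 2171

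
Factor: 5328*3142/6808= 56556/23 =2^2 * 3^2*23^(-1)* 1571^1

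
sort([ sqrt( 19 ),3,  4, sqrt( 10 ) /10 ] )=[sqrt( 10 )/10,3,4,sqrt( 19 )]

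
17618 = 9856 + 7762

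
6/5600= 3/2800= 0.00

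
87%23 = 18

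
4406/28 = 157 + 5/14 = 157.36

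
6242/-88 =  - 3121/44= - 70.93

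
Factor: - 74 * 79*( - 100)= 2^3*5^2*37^1*79^1 = 584600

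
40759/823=40759/823 = 49.52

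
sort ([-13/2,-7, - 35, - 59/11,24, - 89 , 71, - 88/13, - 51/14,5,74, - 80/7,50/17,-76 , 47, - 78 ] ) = [ - 89, - 78,  -  76, - 35, - 80/7, - 7  , - 88/13,-13/2,-59/11,-51/14,50/17,5,  24,47,71, 74 ] 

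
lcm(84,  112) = 336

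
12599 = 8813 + 3786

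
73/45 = 1 + 28/45 = 1.62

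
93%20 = 13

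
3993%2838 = 1155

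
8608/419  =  20 + 228/419 = 20.54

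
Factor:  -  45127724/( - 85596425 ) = 2^2 * 5^(- 2 )*17^1*19^(-1) * 31^( - 1 ) * 73^1*5813^(-1)*9091^1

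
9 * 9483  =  85347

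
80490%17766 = 9426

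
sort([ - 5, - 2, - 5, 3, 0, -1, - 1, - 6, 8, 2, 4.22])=[ - 6,- 5, -5, - 2, - 1, - 1,0,  2,3, 4.22, 8 ]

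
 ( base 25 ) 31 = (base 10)76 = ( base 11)6A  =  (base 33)2A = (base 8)114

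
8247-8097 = 150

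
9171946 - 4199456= 4972490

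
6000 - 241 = 5759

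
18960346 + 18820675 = 37781021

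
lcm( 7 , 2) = 14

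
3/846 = 1/282 =0.00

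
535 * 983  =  525905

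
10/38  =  5/19= 0.26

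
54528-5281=49247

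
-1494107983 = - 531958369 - 962149614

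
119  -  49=70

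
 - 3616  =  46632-50248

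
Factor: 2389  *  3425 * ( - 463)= -5^2*137^1*463^1*2389^1 = - 3788416475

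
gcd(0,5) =5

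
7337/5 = 1467 + 2/5= 1467.40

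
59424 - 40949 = 18475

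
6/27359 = 6/27359  =  0.00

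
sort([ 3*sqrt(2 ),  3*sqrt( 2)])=[3*sqrt (2 ), 3*sqrt(2 ) ]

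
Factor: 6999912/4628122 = 2^2*3^3*23^1 * 1409^1*2314061^( - 1) = 3499956/2314061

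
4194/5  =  838 + 4/5 = 838.80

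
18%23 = 18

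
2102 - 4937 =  - 2835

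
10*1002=10020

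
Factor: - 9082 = - 2^1*19^1*239^1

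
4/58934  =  2/29467 = 0.00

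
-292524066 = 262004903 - 554528969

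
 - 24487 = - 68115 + 43628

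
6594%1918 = 840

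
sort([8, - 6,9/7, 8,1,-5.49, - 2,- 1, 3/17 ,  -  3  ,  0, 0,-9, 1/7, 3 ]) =[ - 9,-6,-5.49,-3, - 2, - 1, 0, 0,  1/7, 3/17, 1,  9/7,  3, 8,  8 ] 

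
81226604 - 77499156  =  3727448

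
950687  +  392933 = 1343620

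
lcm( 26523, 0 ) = 0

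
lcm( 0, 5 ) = 0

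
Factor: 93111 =3^1*41^1*757^1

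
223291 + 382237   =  605528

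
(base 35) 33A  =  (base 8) 7316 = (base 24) 6DM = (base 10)3790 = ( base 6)25314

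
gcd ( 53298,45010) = 14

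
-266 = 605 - 871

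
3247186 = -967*( - 3358)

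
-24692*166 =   -  4098872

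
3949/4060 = 3949/4060 = 0.97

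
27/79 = 27/79 = 0.34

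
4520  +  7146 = 11666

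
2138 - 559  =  1579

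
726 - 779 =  - 53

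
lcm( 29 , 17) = 493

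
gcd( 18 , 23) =1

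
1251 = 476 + 775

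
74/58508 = 37/29254 = 0.00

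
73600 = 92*800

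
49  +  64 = 113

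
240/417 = 80/139= 0.58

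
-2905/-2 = 2905/2 = 1452.50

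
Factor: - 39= -3^1*13^1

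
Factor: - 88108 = -2^2*22027^1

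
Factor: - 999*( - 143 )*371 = 52999947= 3^3*7^1*11^1*13^1*37^1*53^1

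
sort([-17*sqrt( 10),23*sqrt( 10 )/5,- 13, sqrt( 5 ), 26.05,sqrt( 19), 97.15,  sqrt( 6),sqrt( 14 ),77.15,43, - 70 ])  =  [ - 70,-17*sqrt (10 ) , - 13, sqrt( 5),sqrt ( 6), sqrt(14), sqrt( 19 ), 23 *sqrt( 10) /5, 26.05,43,77.15,97.15] 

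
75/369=25/123 = 0.20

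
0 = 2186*0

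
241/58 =241/58= 4.16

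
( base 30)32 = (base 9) 112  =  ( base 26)3e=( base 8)134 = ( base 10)92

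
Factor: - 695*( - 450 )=312750 = 2^1*3^2*5^3*139^1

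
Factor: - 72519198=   -  2^1*3^1*29^1*431^1*967^1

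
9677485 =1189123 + 8488362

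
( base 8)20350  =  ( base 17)1C29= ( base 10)8424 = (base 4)2003220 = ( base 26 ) CC0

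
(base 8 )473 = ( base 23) dg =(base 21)f0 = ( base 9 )380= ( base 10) 315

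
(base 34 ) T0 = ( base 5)12421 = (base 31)10p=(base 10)986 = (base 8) 1732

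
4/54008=1/13502 = 0.00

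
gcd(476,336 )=28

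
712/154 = 356/77 = 4.62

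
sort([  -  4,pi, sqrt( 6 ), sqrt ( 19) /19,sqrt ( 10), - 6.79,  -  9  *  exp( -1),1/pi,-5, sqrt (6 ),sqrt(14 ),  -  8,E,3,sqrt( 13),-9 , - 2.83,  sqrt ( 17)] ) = [ - 9, - 8,  -  6.79,- 5, - 4, - 9 * exp( - 1), - 2.83, sqrt( 19)/19,  1/pi, sqrt( 6 ),sqrt( 6), E,3,pi, sqrt( 10), sqrt( 13),sqrt(14),sqrt(17 ) ] 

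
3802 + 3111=6913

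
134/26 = 5 + 2/13 =5.15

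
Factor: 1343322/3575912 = 671661/1787956 = 2^( - 2 )*3^2*31^( - 1)*37^1*2017^1* 14419^( - 1) 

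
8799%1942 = 1031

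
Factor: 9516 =2^2*3^1*13^1*61^1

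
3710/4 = 927 + 1/2 =927.50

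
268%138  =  130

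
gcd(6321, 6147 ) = 3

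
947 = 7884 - 6937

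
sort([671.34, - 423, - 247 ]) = [-423, - 247,  671.34] 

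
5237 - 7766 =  - 2529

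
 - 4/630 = - 2/315 = - 0.01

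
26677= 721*37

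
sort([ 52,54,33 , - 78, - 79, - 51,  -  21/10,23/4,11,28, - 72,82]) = [ - 79,-78, - 72, - 51, - 21/10,23/4,11,28,  33,52,54, 82]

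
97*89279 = 8660063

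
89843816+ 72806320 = 162650136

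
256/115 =256/115 = 2.23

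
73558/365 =201 + 193/365 = 201.53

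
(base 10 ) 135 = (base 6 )343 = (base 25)5a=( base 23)5k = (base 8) 207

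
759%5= 4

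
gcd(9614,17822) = 38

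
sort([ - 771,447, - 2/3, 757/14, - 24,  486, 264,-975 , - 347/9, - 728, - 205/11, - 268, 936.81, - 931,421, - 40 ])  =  [ - 975, - 931, - 771 , - 728,-268, - 40, - 347/9 ,  -  24,-205/11,  -  2/3 , 757/14 , 264,421,447,486  ,  936.81]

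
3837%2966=871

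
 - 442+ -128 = -570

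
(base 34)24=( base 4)1020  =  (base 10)72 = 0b1001000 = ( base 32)28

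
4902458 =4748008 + 154450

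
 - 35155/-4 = 35155/4 = 8788.75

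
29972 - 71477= - 41505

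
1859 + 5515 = 7374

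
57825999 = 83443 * 693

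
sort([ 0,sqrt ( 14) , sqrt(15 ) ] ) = [ 0, sqrt(14),sqrt(15) ]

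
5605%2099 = 1407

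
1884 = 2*942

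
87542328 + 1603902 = 89146230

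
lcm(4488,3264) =35904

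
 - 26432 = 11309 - 37741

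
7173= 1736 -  - 5437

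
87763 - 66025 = 21738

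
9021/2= 4510 + 1/2 = 4510.50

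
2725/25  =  109 = 109.00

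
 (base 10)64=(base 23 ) 2i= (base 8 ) 100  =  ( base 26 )2c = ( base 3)2101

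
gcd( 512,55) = 1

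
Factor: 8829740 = 2^2 * 5^1*149^1  *2963^1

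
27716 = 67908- 40192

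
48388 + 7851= 56239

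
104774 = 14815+89959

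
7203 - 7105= 98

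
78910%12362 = 4738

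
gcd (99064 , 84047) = 1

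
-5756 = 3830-9586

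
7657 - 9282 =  - 1625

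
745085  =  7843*95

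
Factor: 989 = 23^1  *43^1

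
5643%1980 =1683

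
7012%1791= 1639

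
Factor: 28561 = 13^4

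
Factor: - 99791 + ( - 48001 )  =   - 2^4*3^1 * 3079^1 = - 147792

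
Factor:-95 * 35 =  - 3325 = - 5^2*7^1 *19^1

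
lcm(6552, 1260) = 32760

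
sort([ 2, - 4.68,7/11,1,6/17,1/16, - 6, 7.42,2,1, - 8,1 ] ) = [ - 8, - 6,-4.68,1/16, 6/17,7/11,1, 1,1,2, 2,7.42 ] 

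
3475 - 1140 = 2335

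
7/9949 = 7/9949=0.00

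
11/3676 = 11/3676 =0.00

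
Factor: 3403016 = 2^3*425377^1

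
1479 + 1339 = 2818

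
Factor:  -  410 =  - 2^1*5^1*41^1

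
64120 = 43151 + 20969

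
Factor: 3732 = 2^2*3^1*311^1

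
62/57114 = 31/28557= 0.00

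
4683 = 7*669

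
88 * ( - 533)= - 46904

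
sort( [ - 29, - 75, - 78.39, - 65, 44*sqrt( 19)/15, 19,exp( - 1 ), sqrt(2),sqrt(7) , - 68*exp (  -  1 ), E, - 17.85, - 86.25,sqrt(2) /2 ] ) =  [ - 86.25,  -  78.39, - 75, - 65, - 29, - 68*exp(  -  1 ), - 17.85, exp( - 1),sqrt(2)/2,  sqrt( 2),sqrt(7),E,44*sqrt(19)/15, 19 ]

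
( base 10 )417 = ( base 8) 641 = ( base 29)EB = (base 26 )g1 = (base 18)153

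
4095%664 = 111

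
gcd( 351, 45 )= 9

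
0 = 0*825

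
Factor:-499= - 499^1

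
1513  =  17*89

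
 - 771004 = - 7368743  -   - 6597739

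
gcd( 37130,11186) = 94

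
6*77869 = 467214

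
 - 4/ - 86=2/43 =0.05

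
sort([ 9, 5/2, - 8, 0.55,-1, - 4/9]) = [- 8, - 1, - 4/9, 0.55,5/2, 9]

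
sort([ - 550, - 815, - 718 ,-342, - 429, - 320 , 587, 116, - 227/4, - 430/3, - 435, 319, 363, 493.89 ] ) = [ - 815, - 718, - 550, - 435, - 429, - 342, - 320,- 430/3,  -  227/4, 116,319,363,493.89,587 ] 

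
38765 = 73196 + - 34431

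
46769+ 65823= 112592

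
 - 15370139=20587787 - 35957926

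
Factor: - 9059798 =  - 2^1 * 11^1*411809^1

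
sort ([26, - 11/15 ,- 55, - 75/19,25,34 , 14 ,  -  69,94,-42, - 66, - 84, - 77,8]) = [ -84, - 77,- 69 , - 66 , - 55, - 42 , - 75/19, - 11/15,8, 14, 25, 26, 34 , 94]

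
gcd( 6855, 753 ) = 3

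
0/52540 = 0 = 0.00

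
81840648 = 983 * 83256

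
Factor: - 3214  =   - 2^1*1607^1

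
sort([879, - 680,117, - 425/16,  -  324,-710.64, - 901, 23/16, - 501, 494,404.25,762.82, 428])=[ - 901, - 710.64 ,-680 , - 501, - 324,-425/16,23/16, 117, 404.25,428,494,762.82, 879]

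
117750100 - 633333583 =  - 515583483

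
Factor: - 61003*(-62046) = 3784992138=2^1*3^4*53^1*383^1*1151^1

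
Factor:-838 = - 2^1*419^1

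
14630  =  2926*5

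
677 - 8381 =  - 7704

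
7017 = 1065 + 5952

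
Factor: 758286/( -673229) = - 2^1*3^2*103^1* 409^1*739^(-1)*911^( - 1)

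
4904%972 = 44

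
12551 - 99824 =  - 87273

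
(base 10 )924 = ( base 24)1ec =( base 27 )176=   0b1110011100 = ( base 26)19e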